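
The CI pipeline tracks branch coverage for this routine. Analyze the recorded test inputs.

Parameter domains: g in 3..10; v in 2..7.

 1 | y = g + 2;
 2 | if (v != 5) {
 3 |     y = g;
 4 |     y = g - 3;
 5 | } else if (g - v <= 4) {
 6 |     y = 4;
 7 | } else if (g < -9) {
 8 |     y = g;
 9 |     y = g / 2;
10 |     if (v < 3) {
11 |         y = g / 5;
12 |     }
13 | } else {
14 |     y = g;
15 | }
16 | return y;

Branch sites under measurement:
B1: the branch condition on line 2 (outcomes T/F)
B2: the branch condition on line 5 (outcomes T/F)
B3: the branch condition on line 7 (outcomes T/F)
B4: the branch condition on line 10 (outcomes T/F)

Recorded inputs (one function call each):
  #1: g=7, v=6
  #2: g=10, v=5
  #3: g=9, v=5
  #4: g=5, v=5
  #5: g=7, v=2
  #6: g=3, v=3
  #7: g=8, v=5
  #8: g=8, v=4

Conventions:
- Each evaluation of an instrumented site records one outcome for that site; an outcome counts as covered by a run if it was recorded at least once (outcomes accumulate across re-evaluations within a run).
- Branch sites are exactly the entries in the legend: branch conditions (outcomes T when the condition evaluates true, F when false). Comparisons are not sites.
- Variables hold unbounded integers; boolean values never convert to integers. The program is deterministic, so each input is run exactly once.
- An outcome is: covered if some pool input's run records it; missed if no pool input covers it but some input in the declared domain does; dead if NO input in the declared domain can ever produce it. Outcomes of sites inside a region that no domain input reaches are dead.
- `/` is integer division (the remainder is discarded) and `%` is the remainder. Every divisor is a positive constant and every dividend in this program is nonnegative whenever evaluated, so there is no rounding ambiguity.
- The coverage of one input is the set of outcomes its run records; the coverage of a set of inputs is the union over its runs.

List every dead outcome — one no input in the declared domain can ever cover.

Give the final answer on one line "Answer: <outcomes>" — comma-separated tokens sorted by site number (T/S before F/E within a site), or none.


checking every outcome against all 48 domain inputs:
  B3=T: unreachable across the whole domain -> dead
  B4=T: unreachable across the whole domain -> dead
  B4=F: unreachable across the whole domain -> dead
  reachable outcomes have witnesses, e.g. B1=T (e.g. g=3, v=2), B1=F (e.g. g=3, v=5), B2=T (e.g. g=3, v=5), B2=F (e.g. g=10, v=5)
Answer: B3=T, B4=T, B4=F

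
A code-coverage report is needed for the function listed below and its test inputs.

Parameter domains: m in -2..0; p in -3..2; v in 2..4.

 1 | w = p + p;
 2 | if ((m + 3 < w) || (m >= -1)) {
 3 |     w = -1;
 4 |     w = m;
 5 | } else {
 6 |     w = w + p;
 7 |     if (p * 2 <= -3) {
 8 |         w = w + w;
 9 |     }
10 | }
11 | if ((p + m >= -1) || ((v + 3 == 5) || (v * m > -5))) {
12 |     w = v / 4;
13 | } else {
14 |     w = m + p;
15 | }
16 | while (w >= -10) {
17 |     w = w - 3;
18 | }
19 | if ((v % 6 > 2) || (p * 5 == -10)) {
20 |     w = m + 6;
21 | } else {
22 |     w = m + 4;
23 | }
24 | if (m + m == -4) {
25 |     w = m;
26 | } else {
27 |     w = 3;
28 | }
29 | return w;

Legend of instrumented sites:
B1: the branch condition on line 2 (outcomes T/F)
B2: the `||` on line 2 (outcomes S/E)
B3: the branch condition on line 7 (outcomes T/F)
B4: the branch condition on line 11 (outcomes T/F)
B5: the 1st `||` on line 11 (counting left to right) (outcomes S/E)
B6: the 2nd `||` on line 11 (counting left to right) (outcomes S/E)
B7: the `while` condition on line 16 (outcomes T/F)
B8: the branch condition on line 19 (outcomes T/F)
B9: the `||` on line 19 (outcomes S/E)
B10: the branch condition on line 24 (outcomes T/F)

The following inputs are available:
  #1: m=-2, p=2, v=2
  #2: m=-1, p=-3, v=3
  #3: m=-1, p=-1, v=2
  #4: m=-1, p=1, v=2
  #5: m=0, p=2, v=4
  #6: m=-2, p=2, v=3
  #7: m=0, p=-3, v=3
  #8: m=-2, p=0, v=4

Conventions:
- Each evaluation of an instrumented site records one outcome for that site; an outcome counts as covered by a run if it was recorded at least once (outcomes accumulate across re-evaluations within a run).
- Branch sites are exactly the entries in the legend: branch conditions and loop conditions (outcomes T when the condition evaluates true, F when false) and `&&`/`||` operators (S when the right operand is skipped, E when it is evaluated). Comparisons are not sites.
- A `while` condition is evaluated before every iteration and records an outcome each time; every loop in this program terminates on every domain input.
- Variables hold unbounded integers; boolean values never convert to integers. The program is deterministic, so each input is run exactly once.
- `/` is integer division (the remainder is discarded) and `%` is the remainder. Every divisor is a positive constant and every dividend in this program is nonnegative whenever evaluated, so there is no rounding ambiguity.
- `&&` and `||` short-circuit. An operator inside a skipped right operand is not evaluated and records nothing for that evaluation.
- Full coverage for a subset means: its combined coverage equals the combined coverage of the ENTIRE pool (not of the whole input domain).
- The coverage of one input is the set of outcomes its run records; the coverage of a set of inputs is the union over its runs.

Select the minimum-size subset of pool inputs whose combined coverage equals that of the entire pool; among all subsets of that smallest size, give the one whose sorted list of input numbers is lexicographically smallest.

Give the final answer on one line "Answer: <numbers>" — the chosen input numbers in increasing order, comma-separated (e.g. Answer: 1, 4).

test 1 (m=-2, p=2, v=2) hits B1=T, B2=S, B4=T, B5=S, B7=T, B7=F, B8=F, B9=E, B10=T
test 2 (m=-1, p=-3, v=3) hits B1=T, B2=E, B4=T, B5=E, B6=E, B7=T, B7=F, B8=T, B9=S, B10=F
test 3 (m=-1, p=-1, v=2) hits B1=T, B2=E, B4=T, B5=E, B6=S, B7=T, B7=F, B8=F, B9=E, B10=F
test 4 (m=-1, p=1, v=2) hits B1=T, B2=E, B4=T, B5=S, B7=T, B7=F, B8=F, B9=E, B10=F
test 5 (m=0, p=2, v=4) hits B1=T, B2=S, B4=T, B5=S, B7=T, B7=F, B8=T, B9=S, B10=F
test 6 (m=-2, p=2, v=3) hits B1=T, B2=S, B4=T, B5=S, B7=T, B7=F, B8=T, B9=S, B10=T
test 7 (m=0, p=-3, v=3) hits B1=T, B2=E, B4=T, B5=E, B6=E, B7=T, B7=F, B8=T, B9=S, B10=F
test 8 (m=-2, p=0, v=4) hits B1=F, B2=E, B3=F, B4=F, B5=E, B6=E, B7=T, B7=F, B8=T, B9=S, B10=T
the full pool covers 19 outcomes: B1=T, B1=F, B2=S, B2=E, B3=F, B4=T, B4=F, B5=S, B5=E, B6=S, B6=E, B7=T, B7=F, B8=T, B8=F, B9=S, B9=E, B10=T, B10=F
every size-1 subset falls short of the 19 outcomes (best: 11/19)
every size-2 subset falls short of the 19 outcomes (best: 17/19)
size 3: inputs {1, 3, 8} cover all 19 outcomes, and no lexicographically smaller subset of this size does

Answer: 1, 3, 8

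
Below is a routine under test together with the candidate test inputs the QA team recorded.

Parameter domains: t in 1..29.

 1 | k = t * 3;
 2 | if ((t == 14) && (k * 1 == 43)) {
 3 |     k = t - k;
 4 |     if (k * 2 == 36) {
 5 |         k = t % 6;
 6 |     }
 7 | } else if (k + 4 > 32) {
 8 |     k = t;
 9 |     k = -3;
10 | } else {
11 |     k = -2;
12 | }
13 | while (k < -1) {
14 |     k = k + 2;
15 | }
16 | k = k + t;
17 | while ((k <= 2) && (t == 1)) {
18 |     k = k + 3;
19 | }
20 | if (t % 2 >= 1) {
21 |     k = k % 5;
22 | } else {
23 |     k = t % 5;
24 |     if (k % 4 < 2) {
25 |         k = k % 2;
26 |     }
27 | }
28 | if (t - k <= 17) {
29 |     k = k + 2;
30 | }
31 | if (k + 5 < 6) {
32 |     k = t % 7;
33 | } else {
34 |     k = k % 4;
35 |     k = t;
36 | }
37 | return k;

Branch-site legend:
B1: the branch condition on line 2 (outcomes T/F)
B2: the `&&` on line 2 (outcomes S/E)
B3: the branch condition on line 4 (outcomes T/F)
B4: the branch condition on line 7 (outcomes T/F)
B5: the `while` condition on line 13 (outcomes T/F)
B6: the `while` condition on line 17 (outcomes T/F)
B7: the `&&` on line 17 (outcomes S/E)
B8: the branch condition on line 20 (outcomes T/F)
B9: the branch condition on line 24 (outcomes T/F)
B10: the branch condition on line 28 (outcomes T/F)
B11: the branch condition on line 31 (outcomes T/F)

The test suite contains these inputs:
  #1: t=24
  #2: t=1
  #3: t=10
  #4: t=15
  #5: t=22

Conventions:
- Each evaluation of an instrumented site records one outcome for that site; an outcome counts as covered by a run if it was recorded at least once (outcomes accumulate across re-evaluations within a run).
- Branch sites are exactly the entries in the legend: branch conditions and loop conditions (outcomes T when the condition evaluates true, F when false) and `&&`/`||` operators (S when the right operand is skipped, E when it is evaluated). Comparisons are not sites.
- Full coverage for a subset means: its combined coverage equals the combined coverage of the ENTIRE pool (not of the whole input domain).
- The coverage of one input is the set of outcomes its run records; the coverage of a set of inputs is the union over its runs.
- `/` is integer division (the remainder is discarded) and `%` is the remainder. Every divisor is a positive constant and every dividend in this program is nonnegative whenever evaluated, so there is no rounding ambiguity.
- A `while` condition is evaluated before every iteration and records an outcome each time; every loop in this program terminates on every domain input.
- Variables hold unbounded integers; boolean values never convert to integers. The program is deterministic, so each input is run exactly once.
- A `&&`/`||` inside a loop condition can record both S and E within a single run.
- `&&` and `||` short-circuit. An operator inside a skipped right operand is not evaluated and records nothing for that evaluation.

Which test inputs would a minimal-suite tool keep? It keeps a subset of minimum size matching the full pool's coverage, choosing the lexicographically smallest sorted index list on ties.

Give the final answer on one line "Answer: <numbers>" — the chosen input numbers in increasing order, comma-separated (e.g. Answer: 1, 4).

input #1, t=24: outcomes B1=F, B2=S, B4=T, B5=T, B5=F, B6=F, B7=S, B8=F, B9=T, B10=F, B11=T
input #2, t=1: outcomes B1=F, B2=S, B4=F, B5=T, B5=F, B6=T, B6=F, B7=S, B7=E, B8=T, B10=T, B11=F
input #3, t=10: outcomes B1=F, B2=S, B4=T, B5=T, B5=F, B6=F, B7=S, B8=F, B9=T, B10=T, B11=F
input #4, t=15: outcomes B1=F, B2=S, B4=T, B5=T, B5=F, B6=F, B7=S, B8=T, B10=T, B11=F
input #5, t=22: outcomes B1=F, B2=S, B4=T, B5=T, B5=F, B6=F, B7=S, B8=F, B9=F, B10=F, B11=F
pool-wide coverage (18 outcomes): B1=F, B2=S, B4=T, B4=F, B5=T, B5=F, B6=T, B6=F, B7=S, B7=E, B8=T, B8=F, B9=T, B9=F, B10=T, B10=F, B11=T, B11=F
size 1 is not enough: best union over all size-1 subsets is 12/18
size 2 is not enough: best union over all size-2 subsets is 17/18
inputs {1, 2, 5} (size 3) cover everything; no size-3 subset with a lexicographically smaller index list covers all 18

Answer: 1, 2, 5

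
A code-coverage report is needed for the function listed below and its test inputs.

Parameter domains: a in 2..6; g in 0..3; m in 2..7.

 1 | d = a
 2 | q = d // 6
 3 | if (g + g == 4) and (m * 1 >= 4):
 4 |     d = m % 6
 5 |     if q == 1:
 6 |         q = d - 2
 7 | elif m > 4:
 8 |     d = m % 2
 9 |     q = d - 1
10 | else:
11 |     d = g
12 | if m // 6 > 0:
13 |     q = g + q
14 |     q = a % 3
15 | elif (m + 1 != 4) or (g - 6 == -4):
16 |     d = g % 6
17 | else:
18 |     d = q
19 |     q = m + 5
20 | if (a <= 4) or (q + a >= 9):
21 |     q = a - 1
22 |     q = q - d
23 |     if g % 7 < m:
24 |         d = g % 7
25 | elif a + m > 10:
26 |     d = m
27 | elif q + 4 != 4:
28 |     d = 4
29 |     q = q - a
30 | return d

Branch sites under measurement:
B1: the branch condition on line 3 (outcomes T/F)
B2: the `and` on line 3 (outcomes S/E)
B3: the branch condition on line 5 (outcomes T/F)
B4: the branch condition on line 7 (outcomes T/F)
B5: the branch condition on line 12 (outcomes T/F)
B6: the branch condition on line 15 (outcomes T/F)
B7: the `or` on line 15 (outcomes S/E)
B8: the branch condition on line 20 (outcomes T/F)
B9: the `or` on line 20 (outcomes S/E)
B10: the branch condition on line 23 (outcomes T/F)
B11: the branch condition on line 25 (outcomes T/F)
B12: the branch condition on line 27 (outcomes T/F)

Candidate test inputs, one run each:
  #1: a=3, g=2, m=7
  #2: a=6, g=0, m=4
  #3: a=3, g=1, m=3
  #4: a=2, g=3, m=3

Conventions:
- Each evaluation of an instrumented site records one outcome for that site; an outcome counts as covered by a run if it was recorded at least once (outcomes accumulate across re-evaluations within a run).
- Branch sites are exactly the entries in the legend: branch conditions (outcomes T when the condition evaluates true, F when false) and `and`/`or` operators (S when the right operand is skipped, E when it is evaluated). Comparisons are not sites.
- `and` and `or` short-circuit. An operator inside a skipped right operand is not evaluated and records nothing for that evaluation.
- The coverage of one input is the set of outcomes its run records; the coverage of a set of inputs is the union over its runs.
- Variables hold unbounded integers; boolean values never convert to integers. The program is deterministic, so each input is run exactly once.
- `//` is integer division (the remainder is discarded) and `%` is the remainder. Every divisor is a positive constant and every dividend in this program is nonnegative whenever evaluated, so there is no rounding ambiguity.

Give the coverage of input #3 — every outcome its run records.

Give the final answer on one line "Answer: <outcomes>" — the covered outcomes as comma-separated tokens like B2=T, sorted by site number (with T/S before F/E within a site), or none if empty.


Tracing the run of input #3 (a=3, g=1, m=3):
  B2->S, B1->F, B4->F, B5->F, B7->E, B6->F, B9->S, B8->T, B10->T
distinct outcomes covered: B1=F, B2=S, B4=F, B5=F, B6=F, B7=E, B8=T, B9=S, B10=T
Answer: B1=F, B2=S, B4=F, B5=F, B6=F, B7=E, B8=T, B9=S, B10=T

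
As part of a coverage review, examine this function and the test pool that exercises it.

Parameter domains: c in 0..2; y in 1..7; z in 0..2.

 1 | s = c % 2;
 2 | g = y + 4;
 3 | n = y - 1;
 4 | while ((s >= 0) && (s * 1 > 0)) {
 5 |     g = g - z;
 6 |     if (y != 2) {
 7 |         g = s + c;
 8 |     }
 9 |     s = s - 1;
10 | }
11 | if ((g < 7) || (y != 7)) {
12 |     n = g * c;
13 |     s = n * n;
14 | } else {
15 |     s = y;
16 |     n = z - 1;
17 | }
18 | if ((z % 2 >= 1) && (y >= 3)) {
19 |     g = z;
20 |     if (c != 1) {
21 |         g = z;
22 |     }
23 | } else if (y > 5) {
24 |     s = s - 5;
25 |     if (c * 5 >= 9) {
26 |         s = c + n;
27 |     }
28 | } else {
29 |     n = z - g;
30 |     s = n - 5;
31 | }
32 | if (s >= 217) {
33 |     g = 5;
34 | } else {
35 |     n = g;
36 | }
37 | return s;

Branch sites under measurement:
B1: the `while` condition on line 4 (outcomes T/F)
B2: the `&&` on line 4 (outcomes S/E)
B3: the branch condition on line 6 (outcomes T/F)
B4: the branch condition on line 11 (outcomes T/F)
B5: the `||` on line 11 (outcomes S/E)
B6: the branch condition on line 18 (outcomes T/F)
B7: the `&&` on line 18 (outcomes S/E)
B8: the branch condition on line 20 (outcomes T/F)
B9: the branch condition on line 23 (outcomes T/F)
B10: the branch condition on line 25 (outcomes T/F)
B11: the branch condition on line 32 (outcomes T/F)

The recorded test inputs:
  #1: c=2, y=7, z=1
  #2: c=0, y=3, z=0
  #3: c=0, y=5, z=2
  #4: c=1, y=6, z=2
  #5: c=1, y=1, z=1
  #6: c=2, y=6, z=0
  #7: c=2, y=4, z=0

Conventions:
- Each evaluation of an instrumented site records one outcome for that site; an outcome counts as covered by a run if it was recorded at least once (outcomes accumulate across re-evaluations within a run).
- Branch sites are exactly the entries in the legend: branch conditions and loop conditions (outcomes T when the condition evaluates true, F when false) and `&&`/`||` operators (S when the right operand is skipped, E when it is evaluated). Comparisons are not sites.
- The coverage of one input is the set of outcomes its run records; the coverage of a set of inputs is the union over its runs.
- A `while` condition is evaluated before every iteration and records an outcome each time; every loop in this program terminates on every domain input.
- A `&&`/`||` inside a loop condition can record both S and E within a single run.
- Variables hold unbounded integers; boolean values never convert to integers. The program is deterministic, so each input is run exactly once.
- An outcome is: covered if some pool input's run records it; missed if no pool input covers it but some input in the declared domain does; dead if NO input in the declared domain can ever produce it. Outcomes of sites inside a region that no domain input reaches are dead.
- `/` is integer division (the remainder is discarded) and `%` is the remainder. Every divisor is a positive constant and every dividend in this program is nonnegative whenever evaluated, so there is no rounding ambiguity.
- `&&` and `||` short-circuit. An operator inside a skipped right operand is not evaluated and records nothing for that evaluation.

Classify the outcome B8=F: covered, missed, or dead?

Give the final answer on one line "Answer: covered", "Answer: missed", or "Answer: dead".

no pool input records B8=F
but domain input (c=1, y=3, z=1) does record it -> reachable, so missed

Answer: missed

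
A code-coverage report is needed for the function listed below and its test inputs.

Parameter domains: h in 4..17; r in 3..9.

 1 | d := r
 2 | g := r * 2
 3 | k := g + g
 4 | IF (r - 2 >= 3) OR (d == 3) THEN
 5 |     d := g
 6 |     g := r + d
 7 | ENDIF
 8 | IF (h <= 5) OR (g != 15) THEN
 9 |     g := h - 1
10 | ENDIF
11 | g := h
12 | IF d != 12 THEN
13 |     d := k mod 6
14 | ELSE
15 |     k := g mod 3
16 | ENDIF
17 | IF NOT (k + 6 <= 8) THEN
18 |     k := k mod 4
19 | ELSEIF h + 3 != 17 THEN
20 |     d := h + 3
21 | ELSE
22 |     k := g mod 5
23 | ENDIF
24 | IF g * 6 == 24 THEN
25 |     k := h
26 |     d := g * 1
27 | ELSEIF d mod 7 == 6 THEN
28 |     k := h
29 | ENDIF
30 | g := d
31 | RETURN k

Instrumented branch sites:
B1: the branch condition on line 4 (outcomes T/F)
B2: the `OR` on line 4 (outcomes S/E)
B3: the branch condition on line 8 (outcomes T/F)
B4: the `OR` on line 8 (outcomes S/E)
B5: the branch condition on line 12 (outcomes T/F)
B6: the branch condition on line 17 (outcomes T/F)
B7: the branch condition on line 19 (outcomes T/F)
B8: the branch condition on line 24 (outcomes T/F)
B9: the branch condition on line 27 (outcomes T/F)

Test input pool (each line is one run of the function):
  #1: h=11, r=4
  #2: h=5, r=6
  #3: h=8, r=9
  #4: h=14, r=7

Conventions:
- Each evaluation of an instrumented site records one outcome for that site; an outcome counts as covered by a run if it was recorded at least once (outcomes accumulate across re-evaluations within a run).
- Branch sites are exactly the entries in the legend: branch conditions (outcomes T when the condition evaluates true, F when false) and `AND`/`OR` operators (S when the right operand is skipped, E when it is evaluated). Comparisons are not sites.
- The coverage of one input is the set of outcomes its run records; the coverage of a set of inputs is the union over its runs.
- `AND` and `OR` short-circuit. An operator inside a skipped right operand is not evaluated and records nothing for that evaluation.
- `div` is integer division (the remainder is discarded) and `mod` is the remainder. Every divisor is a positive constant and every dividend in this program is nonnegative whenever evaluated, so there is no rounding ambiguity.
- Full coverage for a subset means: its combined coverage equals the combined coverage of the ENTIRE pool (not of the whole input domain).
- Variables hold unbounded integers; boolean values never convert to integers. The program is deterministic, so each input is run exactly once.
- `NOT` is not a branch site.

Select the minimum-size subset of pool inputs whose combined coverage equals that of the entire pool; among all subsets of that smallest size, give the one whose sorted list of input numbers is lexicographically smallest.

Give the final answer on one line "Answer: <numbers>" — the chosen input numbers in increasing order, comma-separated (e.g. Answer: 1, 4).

test 1 (h=11, r=4) hits B1=F, B2=E, B3=T, B4=E, B5=T, B6=T, B8=F, B9=F
test 2 (h=5, r=6) hits B1=T, B2=S, B3=T, B4=S, B5=F, B6=F, B7=T, B8=F, B9=F
test 3 (h=8, r=9) hits B1=T, B2=S, B3=T, B4=E, B5=T, B6=T, B8=F, B9=F
test 4 (h=14, r=7) hits B1=T, B2=S, B3=T, B4=E, B5=T, B6=T, B8=F, B9=F
union over all inputs: B1=T, B1=F, B2=S, B2=E, B3=T, B4=S, B4=E, B5=T, B5=F, B6=T, B6=F, B7=T, B8=F, B9=F (14 outcomes)
checked all size-1 subsets: none covers 14 outcomes (max 9/14)
at size 2, {1, 2} reaches all 14 outcomes; every lexicographically earlier size-2 subset fails

Answer: 1, 2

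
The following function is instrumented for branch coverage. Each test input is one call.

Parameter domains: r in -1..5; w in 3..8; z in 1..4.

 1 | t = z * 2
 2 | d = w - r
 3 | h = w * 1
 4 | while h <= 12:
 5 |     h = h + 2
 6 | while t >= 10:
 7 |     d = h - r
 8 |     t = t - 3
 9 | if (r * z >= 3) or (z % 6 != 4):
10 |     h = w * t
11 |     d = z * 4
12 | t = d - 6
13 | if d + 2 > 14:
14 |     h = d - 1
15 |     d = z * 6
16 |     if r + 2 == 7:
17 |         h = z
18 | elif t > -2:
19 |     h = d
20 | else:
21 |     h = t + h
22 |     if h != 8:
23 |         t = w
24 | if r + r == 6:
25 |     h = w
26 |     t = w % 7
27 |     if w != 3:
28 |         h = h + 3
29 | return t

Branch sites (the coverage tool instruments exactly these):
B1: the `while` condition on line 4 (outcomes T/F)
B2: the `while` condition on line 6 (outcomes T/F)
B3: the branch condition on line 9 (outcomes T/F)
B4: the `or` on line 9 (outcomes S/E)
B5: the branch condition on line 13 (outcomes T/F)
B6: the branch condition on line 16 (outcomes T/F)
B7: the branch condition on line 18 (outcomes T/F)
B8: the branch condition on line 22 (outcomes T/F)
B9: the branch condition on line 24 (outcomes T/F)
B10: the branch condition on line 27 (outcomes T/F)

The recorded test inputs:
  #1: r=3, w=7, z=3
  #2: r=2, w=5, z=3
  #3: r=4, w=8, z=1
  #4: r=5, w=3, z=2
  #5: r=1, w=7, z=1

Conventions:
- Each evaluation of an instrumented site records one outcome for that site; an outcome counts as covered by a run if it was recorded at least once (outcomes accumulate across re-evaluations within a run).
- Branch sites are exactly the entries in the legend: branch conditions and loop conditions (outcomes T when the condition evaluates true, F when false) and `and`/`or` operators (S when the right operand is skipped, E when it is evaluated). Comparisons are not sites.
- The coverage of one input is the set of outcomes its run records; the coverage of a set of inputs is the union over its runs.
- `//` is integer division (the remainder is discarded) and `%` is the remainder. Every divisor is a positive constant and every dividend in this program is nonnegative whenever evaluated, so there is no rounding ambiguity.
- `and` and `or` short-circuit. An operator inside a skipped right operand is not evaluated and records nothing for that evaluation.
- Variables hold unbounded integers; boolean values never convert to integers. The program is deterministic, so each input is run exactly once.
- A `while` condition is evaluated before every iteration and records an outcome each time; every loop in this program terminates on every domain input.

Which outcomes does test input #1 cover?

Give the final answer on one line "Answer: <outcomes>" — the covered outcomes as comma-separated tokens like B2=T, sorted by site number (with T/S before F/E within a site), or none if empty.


Event log for input #1 (r=3, w=7, z=3):
  B1->T, B1->T, B1->T, B1->F, B2->F, B4->S, B3->T, B5->F, B7->T, B9->T
  B10->T
collecting distinct outcomes: B1=T, B1=F, B2=F, B3=T, B4=S, B5=F, B7=T, B9=T, B10=T
Answer: B1=T, B1=F, B2=F, B3=T, B4=S, B5=F, B7=T, B9=T, B10=T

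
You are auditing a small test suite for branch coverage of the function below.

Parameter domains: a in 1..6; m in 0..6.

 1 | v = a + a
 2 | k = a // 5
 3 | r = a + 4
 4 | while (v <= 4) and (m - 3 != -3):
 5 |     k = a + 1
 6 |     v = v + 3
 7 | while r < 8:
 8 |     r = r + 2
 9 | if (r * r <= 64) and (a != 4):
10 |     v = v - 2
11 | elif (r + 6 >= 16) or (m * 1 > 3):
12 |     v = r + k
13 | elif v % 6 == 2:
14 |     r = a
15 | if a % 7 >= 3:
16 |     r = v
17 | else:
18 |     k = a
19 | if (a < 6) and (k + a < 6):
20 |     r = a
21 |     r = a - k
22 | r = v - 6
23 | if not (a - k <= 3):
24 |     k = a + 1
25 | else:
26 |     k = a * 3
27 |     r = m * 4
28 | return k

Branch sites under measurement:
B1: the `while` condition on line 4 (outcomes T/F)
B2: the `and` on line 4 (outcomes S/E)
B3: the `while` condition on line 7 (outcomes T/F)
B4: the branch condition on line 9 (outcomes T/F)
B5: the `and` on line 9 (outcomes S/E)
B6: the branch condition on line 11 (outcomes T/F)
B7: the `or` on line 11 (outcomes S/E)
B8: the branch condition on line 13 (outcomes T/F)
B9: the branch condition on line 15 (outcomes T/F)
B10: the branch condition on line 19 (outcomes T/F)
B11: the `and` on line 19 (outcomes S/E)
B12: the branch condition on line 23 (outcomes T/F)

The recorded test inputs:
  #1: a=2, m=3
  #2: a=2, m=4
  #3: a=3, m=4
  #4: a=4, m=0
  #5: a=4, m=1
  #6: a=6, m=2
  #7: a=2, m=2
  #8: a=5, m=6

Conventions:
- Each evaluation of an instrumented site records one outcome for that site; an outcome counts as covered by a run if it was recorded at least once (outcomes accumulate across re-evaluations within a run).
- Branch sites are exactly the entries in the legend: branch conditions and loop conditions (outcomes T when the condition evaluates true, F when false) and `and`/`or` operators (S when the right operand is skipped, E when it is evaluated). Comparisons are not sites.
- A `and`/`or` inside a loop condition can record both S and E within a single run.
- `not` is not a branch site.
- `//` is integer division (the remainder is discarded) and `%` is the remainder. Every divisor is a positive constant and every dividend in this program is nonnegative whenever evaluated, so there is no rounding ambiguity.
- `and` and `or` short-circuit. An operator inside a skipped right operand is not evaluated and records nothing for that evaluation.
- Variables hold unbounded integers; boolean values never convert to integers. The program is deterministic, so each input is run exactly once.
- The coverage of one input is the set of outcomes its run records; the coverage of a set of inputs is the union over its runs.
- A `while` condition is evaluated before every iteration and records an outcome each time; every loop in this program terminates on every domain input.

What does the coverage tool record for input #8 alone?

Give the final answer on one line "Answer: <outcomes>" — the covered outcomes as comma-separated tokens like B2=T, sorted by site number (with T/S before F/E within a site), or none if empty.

Event log for input #8 (a=5, m=6):
  B2->S, B1->F, B3->F, B5->S, B4->F, B7->E, B6->T, B9->T, B11->E, B10->F
  B12->T
collecting distinct outcomes: B1=F, B2=S, B3=F, B4=F, B5=S, B6=T, B7=E, B9=T, B10=F, B11=E, B12=T

Answer: B1=F, B2=S, B3=F, B4=F, B5=S, B6=T, B7=E, B9=T, B10=F, B11=E, B12=T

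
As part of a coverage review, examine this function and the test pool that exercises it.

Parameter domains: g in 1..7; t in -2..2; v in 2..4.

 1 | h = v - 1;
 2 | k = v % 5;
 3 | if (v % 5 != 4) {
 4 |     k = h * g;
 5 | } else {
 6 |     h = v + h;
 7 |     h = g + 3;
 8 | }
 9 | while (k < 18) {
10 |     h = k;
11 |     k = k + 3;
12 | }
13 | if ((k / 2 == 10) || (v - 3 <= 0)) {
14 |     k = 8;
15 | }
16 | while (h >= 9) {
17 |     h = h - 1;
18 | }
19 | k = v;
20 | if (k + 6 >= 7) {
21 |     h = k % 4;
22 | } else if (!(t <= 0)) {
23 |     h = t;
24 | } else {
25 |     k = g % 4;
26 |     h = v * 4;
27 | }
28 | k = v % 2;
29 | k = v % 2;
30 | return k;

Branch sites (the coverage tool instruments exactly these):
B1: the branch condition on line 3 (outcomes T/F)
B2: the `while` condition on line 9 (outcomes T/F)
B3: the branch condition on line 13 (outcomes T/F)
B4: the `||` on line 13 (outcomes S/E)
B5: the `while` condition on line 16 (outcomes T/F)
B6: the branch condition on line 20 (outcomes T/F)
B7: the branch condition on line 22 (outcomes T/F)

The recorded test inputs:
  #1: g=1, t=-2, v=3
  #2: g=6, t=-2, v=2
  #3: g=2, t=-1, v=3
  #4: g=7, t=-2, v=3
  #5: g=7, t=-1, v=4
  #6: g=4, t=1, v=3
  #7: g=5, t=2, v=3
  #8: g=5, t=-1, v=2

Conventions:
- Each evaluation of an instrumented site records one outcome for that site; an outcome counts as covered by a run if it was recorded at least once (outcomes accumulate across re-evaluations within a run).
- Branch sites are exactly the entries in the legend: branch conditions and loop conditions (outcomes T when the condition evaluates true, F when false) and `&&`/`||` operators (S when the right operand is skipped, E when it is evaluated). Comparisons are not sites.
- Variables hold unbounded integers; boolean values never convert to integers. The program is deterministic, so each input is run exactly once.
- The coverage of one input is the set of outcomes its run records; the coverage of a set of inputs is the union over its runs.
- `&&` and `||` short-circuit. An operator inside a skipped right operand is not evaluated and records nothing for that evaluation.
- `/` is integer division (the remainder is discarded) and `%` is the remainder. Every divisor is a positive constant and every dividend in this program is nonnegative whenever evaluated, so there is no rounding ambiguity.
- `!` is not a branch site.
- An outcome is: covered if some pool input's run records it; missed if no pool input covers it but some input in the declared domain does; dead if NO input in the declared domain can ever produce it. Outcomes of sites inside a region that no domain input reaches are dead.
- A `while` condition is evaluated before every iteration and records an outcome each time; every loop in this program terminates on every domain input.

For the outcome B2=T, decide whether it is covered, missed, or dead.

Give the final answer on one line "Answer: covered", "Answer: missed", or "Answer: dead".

B2=T is recorded by pool input(s) 1, 2, 3, 4, 5, 6, 7, 8 -> covered

Answer: covered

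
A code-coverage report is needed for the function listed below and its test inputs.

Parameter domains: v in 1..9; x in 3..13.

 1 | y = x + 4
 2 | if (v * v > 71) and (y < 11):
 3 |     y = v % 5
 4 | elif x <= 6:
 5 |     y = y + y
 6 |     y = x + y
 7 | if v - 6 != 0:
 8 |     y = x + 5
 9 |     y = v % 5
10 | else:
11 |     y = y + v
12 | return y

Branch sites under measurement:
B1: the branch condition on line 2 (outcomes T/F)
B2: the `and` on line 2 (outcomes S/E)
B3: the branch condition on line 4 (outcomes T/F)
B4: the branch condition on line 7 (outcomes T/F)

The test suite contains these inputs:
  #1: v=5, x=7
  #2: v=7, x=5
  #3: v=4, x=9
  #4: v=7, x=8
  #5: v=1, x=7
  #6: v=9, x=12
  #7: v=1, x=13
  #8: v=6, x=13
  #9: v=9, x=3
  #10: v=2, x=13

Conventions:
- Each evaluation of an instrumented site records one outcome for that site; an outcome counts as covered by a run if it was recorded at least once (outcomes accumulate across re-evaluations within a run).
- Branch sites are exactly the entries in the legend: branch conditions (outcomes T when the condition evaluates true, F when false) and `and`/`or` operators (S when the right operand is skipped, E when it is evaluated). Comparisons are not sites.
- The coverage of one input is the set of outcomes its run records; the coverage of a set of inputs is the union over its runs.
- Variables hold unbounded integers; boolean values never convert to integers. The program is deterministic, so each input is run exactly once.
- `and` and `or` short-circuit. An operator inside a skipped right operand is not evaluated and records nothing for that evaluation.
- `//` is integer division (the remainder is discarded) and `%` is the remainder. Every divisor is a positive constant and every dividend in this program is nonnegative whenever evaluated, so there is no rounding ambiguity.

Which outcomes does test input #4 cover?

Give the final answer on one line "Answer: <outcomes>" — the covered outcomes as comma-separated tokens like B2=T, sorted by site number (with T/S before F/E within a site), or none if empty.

Simulating input #4 (v=7, x=8) step by step:
  B2->S, B1->F, B3->F, B4->T
deduplicating events, the covered set is: B1=F, B2=S, B3=F, B4=T

Answer: B1=F, B2=S, B3=F, B4=T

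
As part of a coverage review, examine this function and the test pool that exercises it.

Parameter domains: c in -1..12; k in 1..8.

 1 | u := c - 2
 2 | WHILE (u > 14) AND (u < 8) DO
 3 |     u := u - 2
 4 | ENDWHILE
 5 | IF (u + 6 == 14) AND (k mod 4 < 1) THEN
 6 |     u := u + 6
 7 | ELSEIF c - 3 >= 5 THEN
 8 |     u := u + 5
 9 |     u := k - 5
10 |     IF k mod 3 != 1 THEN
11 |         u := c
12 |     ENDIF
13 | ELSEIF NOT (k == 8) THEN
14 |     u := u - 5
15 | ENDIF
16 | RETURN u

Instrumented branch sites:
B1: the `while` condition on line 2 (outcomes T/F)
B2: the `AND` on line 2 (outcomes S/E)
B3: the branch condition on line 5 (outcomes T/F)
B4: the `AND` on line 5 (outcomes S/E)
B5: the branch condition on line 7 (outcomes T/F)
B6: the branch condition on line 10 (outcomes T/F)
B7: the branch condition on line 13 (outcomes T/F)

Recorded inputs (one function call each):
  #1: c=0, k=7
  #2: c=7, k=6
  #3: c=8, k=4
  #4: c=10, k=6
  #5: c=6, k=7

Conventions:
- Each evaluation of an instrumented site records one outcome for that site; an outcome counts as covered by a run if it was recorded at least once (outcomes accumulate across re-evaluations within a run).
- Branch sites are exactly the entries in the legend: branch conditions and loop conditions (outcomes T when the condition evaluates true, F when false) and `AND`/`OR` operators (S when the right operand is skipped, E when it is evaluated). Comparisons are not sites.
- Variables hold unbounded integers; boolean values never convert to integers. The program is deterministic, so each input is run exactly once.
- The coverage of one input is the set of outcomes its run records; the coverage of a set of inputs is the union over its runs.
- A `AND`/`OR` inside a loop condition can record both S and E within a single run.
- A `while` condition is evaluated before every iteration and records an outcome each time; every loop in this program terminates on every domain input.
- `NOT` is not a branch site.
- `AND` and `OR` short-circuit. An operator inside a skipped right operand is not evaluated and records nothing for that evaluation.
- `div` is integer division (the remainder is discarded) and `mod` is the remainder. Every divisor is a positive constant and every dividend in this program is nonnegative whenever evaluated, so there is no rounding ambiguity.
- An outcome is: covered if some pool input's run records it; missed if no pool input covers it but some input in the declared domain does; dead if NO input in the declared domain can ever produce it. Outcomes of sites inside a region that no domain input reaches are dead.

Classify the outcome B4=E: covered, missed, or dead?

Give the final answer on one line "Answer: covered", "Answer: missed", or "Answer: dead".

B4=E is recorded by pool input(s) 4 -> covered

Answer: covered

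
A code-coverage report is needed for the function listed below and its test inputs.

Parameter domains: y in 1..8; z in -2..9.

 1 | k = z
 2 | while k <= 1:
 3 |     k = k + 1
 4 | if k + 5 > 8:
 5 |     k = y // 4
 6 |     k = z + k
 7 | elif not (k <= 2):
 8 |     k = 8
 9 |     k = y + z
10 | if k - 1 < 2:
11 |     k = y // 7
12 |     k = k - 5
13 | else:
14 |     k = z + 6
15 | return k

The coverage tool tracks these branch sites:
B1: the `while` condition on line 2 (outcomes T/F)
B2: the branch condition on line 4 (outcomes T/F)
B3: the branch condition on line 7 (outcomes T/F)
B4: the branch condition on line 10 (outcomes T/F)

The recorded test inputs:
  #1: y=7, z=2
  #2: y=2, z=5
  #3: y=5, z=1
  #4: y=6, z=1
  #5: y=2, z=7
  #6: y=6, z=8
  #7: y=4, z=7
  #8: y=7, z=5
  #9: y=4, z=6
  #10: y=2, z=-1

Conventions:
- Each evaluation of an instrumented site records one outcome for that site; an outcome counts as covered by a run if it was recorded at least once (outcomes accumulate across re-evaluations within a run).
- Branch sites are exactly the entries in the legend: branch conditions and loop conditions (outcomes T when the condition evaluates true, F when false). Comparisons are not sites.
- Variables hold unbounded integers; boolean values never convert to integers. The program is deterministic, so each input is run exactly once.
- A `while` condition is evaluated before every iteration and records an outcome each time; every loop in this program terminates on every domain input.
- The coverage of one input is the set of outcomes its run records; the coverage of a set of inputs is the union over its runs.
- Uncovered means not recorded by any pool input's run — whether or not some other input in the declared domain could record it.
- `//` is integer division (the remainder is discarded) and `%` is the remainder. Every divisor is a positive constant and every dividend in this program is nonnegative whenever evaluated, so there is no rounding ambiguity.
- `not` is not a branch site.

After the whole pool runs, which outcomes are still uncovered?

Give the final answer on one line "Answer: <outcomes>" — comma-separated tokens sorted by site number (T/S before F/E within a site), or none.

test 1 (y=7, z=2) fires B1->F, B2->F, B3->F, B4->T; hits B1=F, B2=F, B3=F, B4=T
test 2 (y=2, z=5) fires B1->F, B2->T, B4->F; hits B1=F, B2=T, B4=F
test 3 (y=5, z=1) fires B1->T, B1->F, B2->F, B3->F, B4->T; hits B1=T, B1=F, B2=F, B3=F, B4=T
test 4 (y=6, z=1) fires B1->T, B1->F, B2->F, B3->F, B4->T; hits B1=T, B1=F, B2=F, B3=F, B4=T
test 5 (y=2, z=7) fires B1->F, B2->T, B4->F; hits B1=F, B2=T, B4=F
test 6 (y=6, z=8) fires B1->F, B2->T, B4->F; hits B1=F, B2=T, B4=F
test 7 (y=4, z=7) fires B1->F, B2->T, B4->F; hits B1=F, B2=T, B4=F
test 8 (y=7, z=5) fires B1->F, B2->T, B4->F; hits B1=F, B2=T, B4=F
test 9 (y=4, z=6) fires B1->F, B2->T, B4->F; hits B1=F, B2=T, B4=F
test 10 (y=2, z=-1) fires B1->T, B1->T, B1->T, B1->F, B2->F, B3->F, B4->T; hits B1=T, B1=F, B2=F, B3=F, B4=T
union over the pool: B1=T, B1=F, B2=T, B2=F, B3=F, B4=T, B4=F
uncovered (1 of 8): B3=T

Answer: B3=T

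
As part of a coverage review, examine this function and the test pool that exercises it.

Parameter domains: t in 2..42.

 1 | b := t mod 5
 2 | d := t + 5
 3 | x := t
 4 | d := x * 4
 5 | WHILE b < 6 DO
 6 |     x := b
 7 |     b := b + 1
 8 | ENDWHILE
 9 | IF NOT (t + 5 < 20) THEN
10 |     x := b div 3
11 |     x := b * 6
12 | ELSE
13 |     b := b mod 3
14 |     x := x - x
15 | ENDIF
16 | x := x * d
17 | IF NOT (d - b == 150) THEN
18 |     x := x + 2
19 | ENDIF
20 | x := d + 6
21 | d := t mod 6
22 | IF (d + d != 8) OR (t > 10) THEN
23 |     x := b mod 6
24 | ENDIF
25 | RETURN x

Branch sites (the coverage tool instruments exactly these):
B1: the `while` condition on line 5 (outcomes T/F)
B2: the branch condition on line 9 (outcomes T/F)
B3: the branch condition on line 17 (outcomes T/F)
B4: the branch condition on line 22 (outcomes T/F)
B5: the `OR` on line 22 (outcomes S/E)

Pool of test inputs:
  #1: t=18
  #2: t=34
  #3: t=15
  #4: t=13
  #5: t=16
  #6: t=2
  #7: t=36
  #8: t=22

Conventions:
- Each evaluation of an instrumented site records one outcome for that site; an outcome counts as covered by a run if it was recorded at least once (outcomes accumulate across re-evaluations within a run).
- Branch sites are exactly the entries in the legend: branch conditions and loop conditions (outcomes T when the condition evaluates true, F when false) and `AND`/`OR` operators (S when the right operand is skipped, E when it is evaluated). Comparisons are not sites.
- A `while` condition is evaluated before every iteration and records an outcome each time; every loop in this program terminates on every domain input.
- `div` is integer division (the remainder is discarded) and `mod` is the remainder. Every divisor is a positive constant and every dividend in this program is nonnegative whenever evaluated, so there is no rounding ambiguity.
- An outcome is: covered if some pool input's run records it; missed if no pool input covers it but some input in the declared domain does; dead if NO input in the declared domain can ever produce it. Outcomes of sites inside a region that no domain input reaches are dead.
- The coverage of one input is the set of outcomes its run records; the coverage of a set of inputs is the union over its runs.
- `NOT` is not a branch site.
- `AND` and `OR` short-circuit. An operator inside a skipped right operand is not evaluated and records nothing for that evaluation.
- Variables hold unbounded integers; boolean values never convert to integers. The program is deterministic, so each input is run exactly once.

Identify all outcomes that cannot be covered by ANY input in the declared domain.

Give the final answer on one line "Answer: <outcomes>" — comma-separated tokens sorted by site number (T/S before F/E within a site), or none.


sweeping the full domain (41 inputs) for each outcome:
  reachable outcomes have witnesses, e.g. B1=T (e.g. t=2), B1=F (e.g. t=2), B2=T (e.g. t=15), B2=F (e.g. t=2)
Answer: none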